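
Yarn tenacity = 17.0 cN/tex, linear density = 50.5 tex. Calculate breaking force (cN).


Formula: Breaking force = Tenacity * Linear density
F = 17.0 cN/tex * 50.5 tex
F = 858.50 cN

858.50 cN


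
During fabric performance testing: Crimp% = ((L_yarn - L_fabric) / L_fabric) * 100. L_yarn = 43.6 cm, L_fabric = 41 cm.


Formula: Crimp% = ((L_yarn - L_fabric) / L_fabric) * 100
Step 1: Extension = 43.6 - 41 = 2.6 cm
Step 2: Crimp% = (2.6 / 41) * 100
Step 3: Crimp% = 0.063415 * 100 = 6.3415% ≈ 6.3%

6.3%


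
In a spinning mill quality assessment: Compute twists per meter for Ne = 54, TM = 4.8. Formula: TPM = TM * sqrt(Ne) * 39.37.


Formula: TPM = TM * sqrt(Ne) * 39.37
Step 1: sqrt(Ne) = sqrt(54) = 7.3485
Step 2: TM * sqrt(Ne) = 4.8 * 7.3485 = 35.2728
Step 3: TPM = 35.2728 * 39.37 = 1389 twists/m

1389 twists/m


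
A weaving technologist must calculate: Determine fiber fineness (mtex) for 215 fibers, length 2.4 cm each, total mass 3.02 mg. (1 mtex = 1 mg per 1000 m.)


Formula: fineness (mtex) = mass (mg) / total length (km) = (mass_mg / total_length_m) * 1000
Step 1: Convert fiber length: 2.4 cm = 0.024 m
Step 2: Total fiber length = 215 * 0.024 = 5.16 m
Step 3: Linear density = 3.02 mg / 5.16 m = 0.5853 mg/m
Step 4: fineness = 0.5853 * 1000 = 585.3 mtex

585.3 mtex


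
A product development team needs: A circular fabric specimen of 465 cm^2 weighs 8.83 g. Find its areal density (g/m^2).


Formula: GSM = mass_g / area_m2
Step 1: Convert area: 465 cm^2 = 465 / 10000 = 0.0465 m^2
Step 2: GSM = 8.83 g / 0.0465 m^2 = 189.9 g/m^2

189.9 g/m^2


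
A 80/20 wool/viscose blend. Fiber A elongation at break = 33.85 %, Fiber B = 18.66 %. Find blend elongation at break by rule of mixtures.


Formula: Blend property = (fraction_A * property_A) + (fraction_B * property_B)
Step 1: Contribution A = 80/100 * 33.85 % = 27.08 %
Step 2: Contribution B = 20/100 * 18.66 % = 3.732 %
Step 3: Blend elongation at break = 27.08 + 3.732 = 30.812 %

30.812 %


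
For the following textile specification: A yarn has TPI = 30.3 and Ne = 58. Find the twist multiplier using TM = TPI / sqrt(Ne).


Formula: TM = TPI / sqrt(Ne)
Step 1: sqrt(Ne) = sqrt(58) = 7.6158
Step 2: TM = 30.3 / 7.6158 = 3.98

3.98 TM


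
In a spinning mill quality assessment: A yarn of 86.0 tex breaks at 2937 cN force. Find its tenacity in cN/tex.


Formula: Tenacity = Breaking force / Linear density
Tenacity = 2937 cN / 86.0 tex
Tenacity = 34.15 cN/tex

34.15 cN/tex


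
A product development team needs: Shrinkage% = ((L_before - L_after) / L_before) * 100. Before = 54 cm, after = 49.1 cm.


Formula: Shrinkage% = ((L_before - L_after) / L_before) * 100
Step 1: Shrinkage = 54 - 49.1 = 4.9 cm
Step 2: Shrinkage% = (4.9 / 54) * 100
Step 3: Shrinkage% = 0.090741 * 100 = 9.0741% ≈ 9.1%

9.1%


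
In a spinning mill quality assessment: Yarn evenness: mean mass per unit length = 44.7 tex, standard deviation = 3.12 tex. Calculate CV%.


Formula: CV% = (standard deviation / mean) * 100
Step 1: Ratio = 3.12 / 44.7 = 0.069799
Step 2: CV% = 0.069799 * 100 = 6.9799% ≈ 7.0%

7.0%


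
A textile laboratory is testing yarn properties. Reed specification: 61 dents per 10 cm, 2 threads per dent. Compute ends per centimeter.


Formula: EPC = (dents per 10 cm * ends per dent) / 10
Step 1: Total ends per 10 cm = 61 * 2 = 122
Step 2: EPC = 122 / 10 = 12.2 ends/cm

12.2 ends/cm


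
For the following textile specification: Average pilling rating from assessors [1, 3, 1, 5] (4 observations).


Formula: Mean = sum / count
Sum = 1 + 3 + 1 + 5 = 10
Mean = 10 / 4 = 2.5

2.5


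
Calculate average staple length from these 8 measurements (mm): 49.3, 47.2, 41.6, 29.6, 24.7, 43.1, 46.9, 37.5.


Formula: Mean = sum of lengths / count
Sum = 49.3 + 47.2 + 41.6 + 29.6 + 24.7 + 43.1 + 46.9 + 37.5
Sum = 319.9 mm
Mean = 319.9 / 8 = 39.99 mm

39.99 mm


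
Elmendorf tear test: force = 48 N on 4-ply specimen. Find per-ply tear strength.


Formula: Per-ply strength = Total force / Number of plies
Per-ply = 48 N / 4
Per-ply = 12 N

12 N


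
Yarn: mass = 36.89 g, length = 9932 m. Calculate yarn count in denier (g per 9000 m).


Formula: den = (mass_g / length_m) * 9000
Substituting: den = (36.89 / 9932) * 9000
Intermediate: 36.89 / 9932 = 0.00371426 g/m
den = 0.00371426 * 9000 = 33.4 denier

33.4 denier


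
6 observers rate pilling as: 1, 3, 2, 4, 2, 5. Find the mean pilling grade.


Formula: Mean = sum / count
Sum = 1 + 3 + 2 + 4 + 2 + 5 = 17
Mean = 17 / 6 = 2.8

2.8


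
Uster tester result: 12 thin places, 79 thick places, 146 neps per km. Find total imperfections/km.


Formula: Total = thin places + thick places + neps
Total = 12 + 79 + 146
Total = 237 imperfections/km

237 imperfections/km


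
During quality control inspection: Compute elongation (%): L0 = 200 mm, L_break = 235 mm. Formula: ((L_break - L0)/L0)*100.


Formula: Elongation (%) = ((L_break - L0) / L0) * 100
Step 1: Extension = 235 - 200 = 35 mm
Step 2: Elongation = (35 / 200) * 100
Step 3: Elongation = 0.175 * 100 = 17.5%

17.5%


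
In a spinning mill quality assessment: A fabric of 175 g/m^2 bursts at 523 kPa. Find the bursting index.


Formula: Bursting Index = Bursting Strength / Fabric GSM
BI = 523 kPa / 175 g/m^2
BI = 2.989 kPa/(g/m^2)

2.989 kPa/(g/m^2)


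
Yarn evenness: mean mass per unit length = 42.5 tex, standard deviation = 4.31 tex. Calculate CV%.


Formula: CV% = (standard deviation / mean) * 100
Step 1: Ratio = 4.31 / 42.5 = 0.101412
Step 2: CV% = 0.101412 * 100 = 10.1412% ≈ 10.1%

10.1%


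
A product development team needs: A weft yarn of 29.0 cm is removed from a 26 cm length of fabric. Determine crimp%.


Formula: Crimp% = ((L_yarn - L_fabric) / L_fabric) * 100
Step 1: Extension = 29.0 - 26 = 3.0 cm
Step 2: Crimp% = (3.0 / 26) * 100
Step 3: Crimp% = 0.115385 * 100 = 11.5385% ≈ 11.5%

11.5%


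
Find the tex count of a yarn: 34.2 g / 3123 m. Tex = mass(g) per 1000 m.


Formula: Tex = (mass_g / length_m) * 1000
Substituting: Tex = (34.2 / 3123) * 1000
Intermediate: 34.2 / 3123 = 0.01095101 g/m
Tex = 0.01095101 * 1000 = 10.95 tex

10.95 tex


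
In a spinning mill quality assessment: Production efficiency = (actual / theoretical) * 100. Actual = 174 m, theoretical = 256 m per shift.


Formula: Efficiency% = (Actual output / Theoretical output) * 100
Efficiency% = (174 / 256) * 100
Efficiency% = 0.679688 * 100 = 67.9688% ≈ 68.0%

68.0%


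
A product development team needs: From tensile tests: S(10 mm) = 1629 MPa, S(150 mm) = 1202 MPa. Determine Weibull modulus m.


Formula: m = ln(L1/L2) / ln(S2/S1)
Step 1: ln(L1/L2) = ln(10/150) = -2.70805
Step 2: S2/S1 = 1202/1629 = 0.73788
Step 3: ln(S2/S1) = ln(0.73788) = -0.30397
Step 4: m = -2.70805 / -0.30397 = 8.91

8.91 (Weibull m)


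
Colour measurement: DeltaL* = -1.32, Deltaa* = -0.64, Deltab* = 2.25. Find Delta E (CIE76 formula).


Formula: Delta E = sqrt(dL*^2 + da*^2 + db*^2)
Step 1: dL*^2 = (-1.32)^2 = 1.7424
Step 2: da*^2 = (-0.64)^2 = 0.4096
Step 3: db*^2 = 2.25^2 = 5.0625
Step 4: Sum = 1.7424 + 0.4096 + 5.0625 = 7.2145
Step 5: Delta E = sqrt(7.2145) = 2.69

2.69 Delta E


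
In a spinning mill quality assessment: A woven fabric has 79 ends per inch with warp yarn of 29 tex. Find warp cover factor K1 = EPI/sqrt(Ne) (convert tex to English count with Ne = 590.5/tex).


Formula: K1 = EPI / sqrt(Ne), with Ne = 590.5 / tex_warp
Step 1: Ne = 590.5 / 29 = 20.362
Step 2: sqrt(Ne) = sqrt(20.362) = 4.5124
Step 3: K1 = 79 / 4.5124 = 17.5

17.5


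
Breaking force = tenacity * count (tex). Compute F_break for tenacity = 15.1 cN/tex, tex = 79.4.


Formula: Breaking force = Tenacity * Linear density
F = 15.1 cN/tex * 79.4 tex
F = 1198.94 cN

1198.94 cN


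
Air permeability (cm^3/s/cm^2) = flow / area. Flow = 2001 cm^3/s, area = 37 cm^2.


Formula: Air Permeability = Airflow / Test Area
AP = 2001 cm^3/s / 37 cm^2
AP = 54.1 cm^3/s/cm^2

54.1 cm^3/s/cm^2


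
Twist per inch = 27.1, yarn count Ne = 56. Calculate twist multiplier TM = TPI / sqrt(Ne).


Formula: TM = TPI / sqrt(Ne)
Step 1: sqrt(Ne) = sqrt(56) = 7.4833
Step 2: TM = 27.1 / 7.4833 = 3.62

3.62 TM


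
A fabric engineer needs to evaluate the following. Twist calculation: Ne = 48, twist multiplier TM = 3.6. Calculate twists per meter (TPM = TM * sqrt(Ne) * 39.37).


Formula: TPM = TM * sqrt(Ne) * 39.37
Step 1: sqrt(Ne) = sqrt(48) = 6.9282
Step 2: TM * sqrt(Ne) = 3.6 * 6.9282 = 24.9415
Step 3: TPM = 24.9415 * 39.37 = 982 twists/m

982 twists/m


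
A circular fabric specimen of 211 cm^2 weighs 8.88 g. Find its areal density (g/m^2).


Formula: GSM = mass_g / area_m2
Step 1: Convert area: 211 cm^2 = 211 / 10000 = 0.0211 m^2
Step 2: GSM = 8.88 g / 0.0211 m^2 = 420.9 g/m^2

420.9 g/m^2


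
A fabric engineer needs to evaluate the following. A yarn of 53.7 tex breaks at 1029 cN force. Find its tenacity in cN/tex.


Formula: Tenacity = Breaking force / Linear density
Tenacity = 1029 cN / 53.7 tex
Tenacity = 19.16 cN/tex

19.16 cN/tex


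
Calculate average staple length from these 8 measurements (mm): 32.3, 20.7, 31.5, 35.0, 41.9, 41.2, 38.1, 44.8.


Formula: Mean = sum of lengths / count
Sum = 32.3 + 20.7 + 31.5 + 35.0 + 41.9 + 41.2 + 38.1 + 44.8
Sum = 285.5 mm
Mean = 285.5 / 8 = 35.69 mm

35.69 mm


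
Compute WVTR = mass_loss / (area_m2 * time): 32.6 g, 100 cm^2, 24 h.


Formula: WVTR = mass_loss / (area * time)
Step 1: Convert area: 100 cm^2 = 0.01 m^2
Step 2: WVTR = 32.6 g / (0.01 m^2 * 24 h)
Step 3: WVTR = 32.6 / 0.24 = 135.8 g/m^2/h

135.8 g/m^2/h


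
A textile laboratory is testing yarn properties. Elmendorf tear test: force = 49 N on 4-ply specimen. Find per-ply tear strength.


Formula: Per-ply strength = Total force / Number of plies
Per-ply = 49 N / 4
Per-ply = 12.25 N

12.25 N


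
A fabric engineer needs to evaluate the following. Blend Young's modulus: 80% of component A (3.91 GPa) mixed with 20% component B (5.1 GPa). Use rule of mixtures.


Formula: Blend property = (fraction_A * property_A) + (fraction_B * property_B)
Step 1: Contribution A = 80/100 * 3.91 GPa = 3.128 GPa
Step 2: Contribution B = 20/100 * 5.1 GPa = 1.02 GPa
Step 3: Blend Young's modulus = 3.128 + 1.02 = 4.148 GPa

4.148 GPa


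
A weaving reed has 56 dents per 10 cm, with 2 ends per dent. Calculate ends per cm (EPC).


Formula: EPC = (dents per 10 cm * ends per dent) / 10
Step 1: Total ends per 10 cm = 56 * 2 = 112
Step 2: EPC = 112 / 10 = 11.2 ends/cm

11.2 ends/cm


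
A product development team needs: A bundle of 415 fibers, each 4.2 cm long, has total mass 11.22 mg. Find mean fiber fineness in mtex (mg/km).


Formula: fineness (mtex) = mass (mg) / total length (km) = (mass_mg / total_length_m) * 1000
Step 1: Convert fiber length: 4.2 cm = 0.042 m
Step 2: Total fiber length = 415 * 0.042 = 17.43 m
Step 3: Linear density = 11.22 mg / 17.43 m = 0.6437 mg/m
Step 4: fineness = 0.6437 * 1000 = 643.7 mtex

643.7 mtex


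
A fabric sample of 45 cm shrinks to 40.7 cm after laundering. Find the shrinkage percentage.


Formula: Shrinkage% = ((L_before - L_after) / L_before) * 100
Step 1: Shrinkage = 45 - 40.7 = 4.3 cm
Step 2: Shrinkage% = (4.3 / 45) * 100
Step 3: Shrinkage% = 0.095556 * 100 = 9.5556% ≈ 9.6%

9.6%


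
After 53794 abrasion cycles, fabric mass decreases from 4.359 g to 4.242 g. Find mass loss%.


Formula: Mass loss% = ((m_before - m_after) / m_before) * 100
Step 1: Mass loss = 4.359 - 4.242 = 0.117 g
Step 2: Ratio = 0.117 / 4.359 = 0.026841
Step 3: Mass loss% = 0.026841 * 100 = 2.6841% ≈ 2.68%

2.68%


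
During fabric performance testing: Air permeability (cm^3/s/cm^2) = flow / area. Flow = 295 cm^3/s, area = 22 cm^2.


Formula: Air Permeability = Airflow / Test Area
AP = 295 cm^3/s / 22 cm^2
AP = 13.4 cm^3/s/cm^2

13.4 cm^3/s/cm^2


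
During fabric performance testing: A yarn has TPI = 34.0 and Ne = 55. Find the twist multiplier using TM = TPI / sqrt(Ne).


Formula: TM = TPI / sqrt(Ne)
Step 1: sqrt(Ne) = sqrt(55) = 7.4162
Step 2: TM = 34.0 / 7.4162 = 4.58

4.58 TM


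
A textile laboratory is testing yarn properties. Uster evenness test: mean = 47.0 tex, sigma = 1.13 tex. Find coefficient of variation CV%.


Formula: CV% = (standard deviation / mean) * 100
Step 1: Ratio = 1.13 / 47.0 = 0.024043
Step 2: CV% = 0.024043 * 100 = 2.4043% ≈ 2.4%

2.4%


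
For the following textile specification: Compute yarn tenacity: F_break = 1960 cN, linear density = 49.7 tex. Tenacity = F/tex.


Formula: Tenacity = Breaking force / Linear density
Tenacity = 1960 cN / 49.7 tex
Tenacity = 39.44 cN/tex

39.44 cN/tex


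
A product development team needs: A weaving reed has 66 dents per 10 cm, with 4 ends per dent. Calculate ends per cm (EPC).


Formula: EPC = (dents per 10 cm * ends per dent) / 10
Step 1: Total ends per 10 cm = 66 * 4 = 264
Step 2: EPC = 264 / 10 = 26.4 ends/cm

26.4 ends/cm


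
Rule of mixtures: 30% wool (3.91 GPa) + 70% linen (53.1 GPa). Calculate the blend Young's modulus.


Formula: Blend property = (fraction_A * property_A) + (fraction_B * property_B)
Step 1: Contribution A = 30/100 * 3.91 GPa = 1.173 GPa
Step 2: Contribution B = 70/100 * 53.1 GPa = 37.17 GPa
Step 3: Blend Young's modulus = 1.173 + 37.17 = 38.343 GPa

38.343 GPa


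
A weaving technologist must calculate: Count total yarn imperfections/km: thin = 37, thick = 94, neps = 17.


Formula: Total = thin places + thick places + neps
Total = 37 + 94 + 17
Total = 148 imperfections/km

148 imperfections/km


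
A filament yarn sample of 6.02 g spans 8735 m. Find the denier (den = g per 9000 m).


Formula: den = (mass_g / length_m) * 9000
Substituting: den = (6.02 / 8735) * 9000
Intermediate: 6.02 / 8735 = 0.00068918 g/m
den = 0.00068918 * 9000 = 6.2 denier

6.2 denier


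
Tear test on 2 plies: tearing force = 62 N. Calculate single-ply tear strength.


Formula: Per-ply strength = Total force / Number of plies
Per-ply = 62 N / 2
Per-ply = 31 N

31 N


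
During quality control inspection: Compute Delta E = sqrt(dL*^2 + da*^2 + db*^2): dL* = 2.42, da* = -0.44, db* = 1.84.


Formula: Delta E = sqrt(dL*^2 + da*^2 + db*^2)
Step 1: dL*^2 = 2.42^2 = 5.8564
Step 2: da*^2 = (-0.44)^2 = 0.1936
Step 3: db*^2 = 1.84^2 = 3.3856
Step 4: Sum = 5.8564 + 0.1936 + 3.3856 = 9.4356
Step 5: Delta E = sqrt(9.4356) = 3.07

3.07 Delta E


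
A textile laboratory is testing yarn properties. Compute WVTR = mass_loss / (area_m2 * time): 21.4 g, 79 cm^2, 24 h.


Formula: WVTR = mass_loss / (area * time)
Step 1: Convert area: 79 cm^2 = 0.0079 m^2
Step 2: WVTR = 21.4 g / (0.0079 m^2 * 24 h)
Step 3: WVTR = 21.4 / 0.1896 = 112.9 g/m^2/h

112.9 g/m^2/h


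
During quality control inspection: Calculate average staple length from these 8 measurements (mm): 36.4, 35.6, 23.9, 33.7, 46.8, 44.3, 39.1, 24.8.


Formula: Mean = sum of lengths / count
Sum = 36.4 + 35.6 + 23.9 + 33.7 + 46.8 + 44.3 + 39.1 + 24.8
Sum = 284.6 mm
Mean = 284.6 / 8 = 35.58 mm

35.58 mm


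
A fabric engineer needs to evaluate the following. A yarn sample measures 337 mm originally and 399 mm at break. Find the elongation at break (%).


Formula: Elongation (%) = ((L_break - L0) / L0) * 100
Step 1: Extension = 399 - 337 = 62 mm
Step 2: Elongation = (62 / 337) * 100
Step 3: Elongation = 0.183976 * 100 = 18.3976% ≈ 18.4%

18.4%


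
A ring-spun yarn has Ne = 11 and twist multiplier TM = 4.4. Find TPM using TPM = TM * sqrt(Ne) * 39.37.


Formula: TPM = TM * sqrt(Ne) * 39.37
Step 1: sqrt(Ne) = sqrt(11) = 3.3166
Step 2: TM * sqrt(Ne) = 4.4 * 3.3166 = 14.593
Step 3: TPM = 14.593 * 39.37 = 575 twists/m

575 twists/m


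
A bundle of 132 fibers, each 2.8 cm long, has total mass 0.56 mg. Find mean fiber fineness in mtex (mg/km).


Formula: fineness (mtex) = mass (mg) / total length (km) = (mass_mg / total_length_m) * 1000
Step 1: Convert fiber length: 2.8 cm = 0.028 m
Step 2: Total fiber length = 132 * 0.028 = 3.696 m
Step 3: Linear density = 0.56 mg / 3.696 m = 0.1515 mg/m
Step 4: fineness = 0.1515 * 1000 = 151.5 mtex

151.5 mtex


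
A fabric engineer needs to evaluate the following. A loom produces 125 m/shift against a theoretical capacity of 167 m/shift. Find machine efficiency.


Formula: Efficiency% = (Actual output / Theoretical output) * 100
Efficiency% = (125 / 167) * 100
Efficiency% = 0.748503 * 100 = 74.8503% ≈ 74.9%

74.9%


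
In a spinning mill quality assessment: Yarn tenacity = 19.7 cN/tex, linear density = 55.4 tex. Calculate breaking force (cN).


Formula: Breaking force = Tenacity * Linear density
F = 19.7 cN/tex * 55.4 tex
F = 1091.38 cN

1091.38 cN


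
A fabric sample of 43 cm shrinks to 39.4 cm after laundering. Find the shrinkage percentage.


Formula: Shrinkage% = ((L_before - L_after) / L_before) * 100
Step 1: Shrinkage = 43 - 39.4 = 3.6 cm
Step 2: Shrinkage% = (3.6 / 43) * 100
Step 3: Shrinkage% = 0.083721 * 100 = 8.3721% ≈ 8.4%

8.4%


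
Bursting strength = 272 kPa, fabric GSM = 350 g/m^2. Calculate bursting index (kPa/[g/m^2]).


Formula: Bursting Index = Bursting Strength / Fabric GSM
BI = 272 kPa / 350 g/m^2
BI = 0.777 kPa/(g/m^2)

0.777 kPa/(g/m^2)


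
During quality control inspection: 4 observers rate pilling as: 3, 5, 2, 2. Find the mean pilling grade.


Formula: Mean = sum / count
Sum = 3 + 5 + 2 + 2 = 12
Mean = 12 / 4 = 3.0

3.0


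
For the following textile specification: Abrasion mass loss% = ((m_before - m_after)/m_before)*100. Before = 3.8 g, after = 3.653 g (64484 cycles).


Formula: Mass loss% = ((m_before - m_after) / m_before) * 100
Step 1: Mass loss = 3.8 - 3.653 = 0.147 g
Step 2: Ratio = 0.147 / 3.8 = 0.0386842
Step 3: Mass loss% = 0.0386842 * 100 = 3.86842% ≈ 3.87%

3.87%


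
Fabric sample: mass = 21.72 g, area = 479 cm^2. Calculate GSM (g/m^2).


Formula: GSM = mass_g / area_m2
Step 1: Convert area: 479 cm^2 = 479 / 10000 = 0.0479 m^2
Step 2: GSM = 21.72 g / 0.0479 m^2 = 453.4 g/m^2

453.4 g/m^2


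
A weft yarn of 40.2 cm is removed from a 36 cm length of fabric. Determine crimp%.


Formula: Crimp% = ((L_yarn - L_fabric) / L_fabric) * 100
Step 1: Extension = 40.2 - 36 = 4.2 cm
Step 2: Crimp% = (4.2 / 36) * 100
Step 3: Crimp% = 0.116667 * 100 = 11.6667% ≈ 11.7%

11.7%


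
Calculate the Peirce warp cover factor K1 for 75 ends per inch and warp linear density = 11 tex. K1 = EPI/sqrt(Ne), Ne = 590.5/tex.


Formula: K1 = EPI / sqrt(Ne), with Ne = 590.5 / tex_warp
Step 1: Ne = 590.5 / 11 = 53.682
Step 2: sqrt(Ne) = sqrt(53.682) = 7.3268
Step 3: K1 = 75 / 7.3268 = 10.2

10.2


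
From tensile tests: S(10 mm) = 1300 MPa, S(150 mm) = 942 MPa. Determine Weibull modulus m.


Formula: m = ln(L1/L2) / ln(S2/S1)
Step 1: ln(L1/L2) = ln(10/150) = -2.70805
Step 2: S2/S1 = 942/1300 = 0.72462
Step 3: ln(S2/S1) = ln(0.72462) = -0.32211
Step 4: m = -2.70805 / -0.32211 = 8.41

8.41 (Weibull m)


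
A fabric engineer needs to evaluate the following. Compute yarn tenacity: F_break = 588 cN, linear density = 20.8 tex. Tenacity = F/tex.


Formula: Tenacity = Breaking force / Linear density
Tenacity = 588 cN / 20.8 tex
Tenacity = 28.27 cN/tex

28.27 cN/tex


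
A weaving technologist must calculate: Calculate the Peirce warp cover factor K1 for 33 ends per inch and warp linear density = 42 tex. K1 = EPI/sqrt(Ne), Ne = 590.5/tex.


Formula: K1 = EPI / sqrt(Ne), with Ne = 590.5 / tex_warp
Step 1: Ne = 590.5 / 42 = 14.06
Step 2: sqrt(Ne) = sqrt(14.06) = 3.7497
Step 3: K1 = 33 / 3.7497 = 8.8

8.8


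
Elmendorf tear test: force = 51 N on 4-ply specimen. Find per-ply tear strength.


Formula: Per-ply strength = Total force / Number of plies
Per-ply = 51 N / 4
Per-ply = 12.75 N

12.75 N


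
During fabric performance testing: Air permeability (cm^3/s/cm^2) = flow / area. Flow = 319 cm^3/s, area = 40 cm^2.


Formula: Air Permeability = Airflow / Test Area
AP = 319 cm^3/s / 40 cm^2
AP = 8.0 cm^3/s/cm^2

8.0 cm^3/s/cm^2


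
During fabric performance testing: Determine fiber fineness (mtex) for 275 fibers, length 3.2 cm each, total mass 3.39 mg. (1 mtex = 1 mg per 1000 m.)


Formula: fineness (mtex) = mass (mg) / total length (km) = (mass_mg / total_length_m) * 1000
Step 1: Convert fiber length: 3.2 cm = 0.032 m
Step 2: Total fiber length = 275 * 0.032 = 8.8 m
Step 3: Linear density = 3.39 mg / 8.8 m = 0.3852 mg/m
Step 4: fineness = 0.3852 * 1000 = 385.2 mtex

385.2 mtex


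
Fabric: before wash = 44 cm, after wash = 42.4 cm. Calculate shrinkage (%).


Formula: Shrinkage% = ((L_before - L_after) / L_before) * 100
Step 1: Shrinkage = 44 - 42.4 = 1.6 cm
Step 2: Shrinkage% = (1.6 / 44) * 100
Step 3: Shrinkage% = 0.036364 * 100 = 3.6364% ≈ 3.6%

3.6%


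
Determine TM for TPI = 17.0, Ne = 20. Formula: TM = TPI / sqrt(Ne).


Formula: TM = TPI / sqrt(Ne)
Step 1: sqrt(Ne) = sqrt(20) = 4.4721
Step 2: TM = 17.0 / 4.4721 = 3.80

3.80 TM


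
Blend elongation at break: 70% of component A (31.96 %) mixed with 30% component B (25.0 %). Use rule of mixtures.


Formula: Blend property = (fraction_A * property_A) + (fraction_B * property_B)
Step 1: Contribution A = 70/100 * 31.96 % = 22.372 %
Step 2: Contribution B = 30/100 * 25.0 % = 7.5 %
Step 3: Blend elongation at break = 22.372 + 7.5 = 29.872 %

29.872 %


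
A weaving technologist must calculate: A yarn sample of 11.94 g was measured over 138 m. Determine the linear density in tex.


Formula: Tex = (mass_g / length_m) * 1000
Substituting: Tex = (11.94 / 138) * 1000
Intermediate: 11.94 / 138 = 0.08652174 g/m
Tex = 0.08652174 * 1000 = 86.52 tex

86.52 tex


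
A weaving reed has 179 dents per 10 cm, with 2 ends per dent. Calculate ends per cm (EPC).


Formula: EPC = (dents per 10 cm * ends per dent) / 10
Step 1: Total ends per 10 cm = 179 * 2 = 358
Step 2: EPC = 358 / 10 = 35.8 ends/cm

35.8 ends/cm


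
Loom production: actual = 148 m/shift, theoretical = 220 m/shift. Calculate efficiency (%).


Formula: Efficiency% = (Actual output / Theoretical output) * 100
Efficiency% = (148 / 220) * 100
Efficiency% = 0.672727 * 100 = 67.2727% ≈ 67.3%

67.3%


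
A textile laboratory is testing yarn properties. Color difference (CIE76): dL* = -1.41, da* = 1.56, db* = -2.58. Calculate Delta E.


Formula: Delta E = sqrt(dL*^2 + da*^2 + db*^2)
Step 1: dL*^2 = (-1.41)^2 = 1.9881
Step 2: da*^2 = 1.56^2 = 2.4336
Step 3: db*^2 = (-2.58)^2 = 6.6564
Step 4: Sum = 1.9881 + 2.4336 + 6.6564 = 11.0781
Step 5: Delta E = sqrt(11.0781) = 3.33

3.33 Delta E


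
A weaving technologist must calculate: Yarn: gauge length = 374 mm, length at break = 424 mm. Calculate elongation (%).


Formula: Elongation (%) = ((L_break - L0) / L0) * 100
Step 1: Extension = 424 - 374 = 50 mm
Step 2: Elongation = (50 / 374) * 100
Step 3: Elongation = 0.13369 * 100 = 13.369% ≈ 13.4%

13.4%


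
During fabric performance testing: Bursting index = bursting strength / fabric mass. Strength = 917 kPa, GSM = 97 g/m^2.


Formula: Bursting Index = Bursting Strength / Fabric GSM
BI = 917 kPa / 97 g/m^2
BI = 9.454 kPa/(g/m^2)

9.454 kPa/(g/m^2)


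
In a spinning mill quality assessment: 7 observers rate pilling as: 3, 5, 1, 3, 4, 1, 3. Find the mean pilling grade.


Formula: Mean = sum / count
Sum = 3 + 5 + 1 + 3 + 4 + 1 + 3 = 20
Mean = 20 / 7 = 2.9

2.9


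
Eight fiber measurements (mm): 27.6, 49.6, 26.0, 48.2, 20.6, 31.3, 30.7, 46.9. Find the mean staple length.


Formula: Mean = sum of lengths / count
Sum = 27.6 + 49.6 + 26.0 + 48.2 + 20.6 + 31.3 + 30.7 + 46.9
Sum = 280.9 mm
Mean = 280.9 / 8 = 35.11 mm

35.11 mm


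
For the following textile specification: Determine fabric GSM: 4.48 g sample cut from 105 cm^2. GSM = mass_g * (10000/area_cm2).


Formula: GSM = mass_g / area_m2
Step 1: Convert area: 105 cm^2 = 105 / 10000 = 0.0105 m^2
Step 2: GSM = 4.48 g / 0.0105 m^2 = 426.7 g/m^2

426.7 g/m^2


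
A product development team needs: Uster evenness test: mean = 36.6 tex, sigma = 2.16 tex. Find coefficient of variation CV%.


Formula: CV% = (standard deviation / mean) * 100
Step 1: Ratio = 2.16 / 36.6 = 0.059016
Step 2: CV% = 0.059016 * 100 = 5.9016% ≈ 5.9%

5.9%


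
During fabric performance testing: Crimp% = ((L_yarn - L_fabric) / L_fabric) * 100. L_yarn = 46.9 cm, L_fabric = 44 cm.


Formula: Crimp% = ((L_yarn - L_fabric) / L_fabric) * 100
Step 1: Extension = 46.9 - 44 = 2.9 cm
Step 2: Crimp% = (2.9 / 44) * 100
Step 3: Crimp% = 0.065909 * 100 = 6.5909% ≈ 6.6%

6.6%


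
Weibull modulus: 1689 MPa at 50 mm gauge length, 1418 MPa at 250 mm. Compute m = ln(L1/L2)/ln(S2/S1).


Formula: m = ln(L1/L2) / ln(S2/S1)
Step 1: ln(L1/L2) = ln(50/250) = -1.60944
Step 2: S2/S1 = 1418/1689 = 0.83955
Step 3: ln(S2/S1) = ln(0.83955) = -0.17489
Step 4: m = -1.60944 / -0.17489 = 9.20

9.20 (Weibull m)


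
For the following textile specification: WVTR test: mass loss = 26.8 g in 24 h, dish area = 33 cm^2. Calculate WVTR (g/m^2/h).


Formula: WVTR = mass_loss / (area * time)
Step 1: Convert area: 33 cm^2 = 0.0033 m^2
Step 2: WVTR = 26.8 g / (0.0033 m^2 * 24 h)
Step 3: WVTR = 26.8 / 0.0792 = 338.4 g/m^2/h

338.4 g/m^2/h


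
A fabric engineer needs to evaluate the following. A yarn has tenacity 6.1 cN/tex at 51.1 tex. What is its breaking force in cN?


Formula: Breaking force = Tenacity * Linear density
F = 6.1 cN/tex * 51.1 tex
F = 311.71 cN

311.71 cN


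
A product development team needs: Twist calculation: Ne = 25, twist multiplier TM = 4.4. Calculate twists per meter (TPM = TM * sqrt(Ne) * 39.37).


Formula: TPM = TM * sqrt(Ne) * 39.37
Step 1: sqrt(Ne) = sqrt(25) = 5
Step 2: TM * sqrt(Ne) = 4.4 * 5 = 22
Step 3: TPM = 22 * 39.37 = 866 twists/m

866 twists/m


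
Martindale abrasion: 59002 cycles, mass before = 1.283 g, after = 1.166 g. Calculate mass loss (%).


Formula: Mass loss% = ((m_before - m_after) / m_before) * 100
Step 1: Mass loss = 1.283 - 1.166 = 0.117 g
Step 2: Ratio = 0.117 / 1.283 = 0.0911925
Step 3: Mass loss% = 0.0911925 * 100 = 9.11925% ≈ 9.12%

9.12%


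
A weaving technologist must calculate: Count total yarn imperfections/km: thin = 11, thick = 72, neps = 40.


Formula: Total = thin places + thick places + neps
Total = 11 + 72 + 40
Total = 123 imperfections/km

123 imperfections/km


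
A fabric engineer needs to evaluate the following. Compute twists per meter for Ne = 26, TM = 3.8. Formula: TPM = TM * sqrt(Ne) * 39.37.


Formula: TPM = TM * sqrt(Ne) * 39.37
Step 1: sqrt(Ne) = sqrt(26) = 5.099
Step 2: TM * sqrt(Ne) = 3.8 * 5.099 = 19.3762
Step 3: TPM = 19.3762 * 39.37 = 763 twists/m

763 twists/m


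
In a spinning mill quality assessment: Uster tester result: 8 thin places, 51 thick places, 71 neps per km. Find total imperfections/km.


Formula: Total = thin places + thick places + neps
Total = 8 + 51 + 71
Total = 130 imperfections/km

130 imperfections/km


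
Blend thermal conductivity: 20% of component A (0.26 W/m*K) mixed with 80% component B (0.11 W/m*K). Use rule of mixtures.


Formula: Blend property = (fraction_A * property_A) + (fraction_B * property_B)
Step 1: Contribution A = 20/100 * 0.26 W/m*K = 0.052 W/m*K
Step 2: Contribution B = 80/100 * 0.11 W/m*K = 0.088 W/m*K
Step 3: Blend thermal conductivity = 0.052 + 0.088 = 0.14 W/m*K

0.14 W/m*K


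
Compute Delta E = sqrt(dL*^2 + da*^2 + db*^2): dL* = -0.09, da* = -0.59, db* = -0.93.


Formula: Delta E = sqrt(dL*^2 + da*^2 + db*^2)
Step 1: dL*^2 = (-0.09)^2 = 0.0081
Step 2: da*^2 = (-0.59)^2 = 0.3481
Step 3: db*^2 = (-0.93)^2 = 0.8649
Step 4: Sum = 0.0081 + 0.3481 + 0.8649 = 1.2211
Step 5: Delta E = sqrt(1.2211) = 1.11

1.11 Delta E


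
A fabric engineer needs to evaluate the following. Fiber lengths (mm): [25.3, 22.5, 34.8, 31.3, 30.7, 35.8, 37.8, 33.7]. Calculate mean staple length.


Formula: Mean = sum of lengths / count
Sum = 25.3 + 22.5 + 34.8 + 31.3 + 30.7 + 35.8 + 37.8 + 33.7
Sum = 251.9 mm
Mean = 251.9 / 8 = 31.49 mm

31.49 mm


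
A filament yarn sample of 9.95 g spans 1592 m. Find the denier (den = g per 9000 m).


Formula: den = (mass_g / length_m) * 9000
Substituting: den = (9.95 / 1592) * 9000
Intermediate: 9.95 / 1592 = 0.00625 g/m
den = 0.00625 * 9000 = 56.3 denier

56.3 denier


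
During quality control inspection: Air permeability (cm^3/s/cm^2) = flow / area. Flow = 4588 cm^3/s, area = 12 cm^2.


Formula: Air Permeability = Airflow / Test Area
AP = 4588 cm^3/s / 12 cm^2
AP = 382.3 cm^3/s/cm^2

382.3 cm^3/s/cm^2


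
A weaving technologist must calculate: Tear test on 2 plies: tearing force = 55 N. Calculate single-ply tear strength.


Formula: Per-ply strength = Total force / Number of plies
Per-ply = 55 N / 2
Per-ply = 27.5 N

27.5 N


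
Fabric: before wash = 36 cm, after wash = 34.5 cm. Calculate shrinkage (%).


Formula: Shrinkage% = ((L_before - L_after) / L_before) * 100
Step 1: Shrinkage = 36 - 34.5 = 1.5 cm
Step 2: Shrinkage% = (1.5 / 36) * 100
Step 3: Shrinkage% = 0.041667 * 100 = 4.1667% ≈ 4.2%

4.2%


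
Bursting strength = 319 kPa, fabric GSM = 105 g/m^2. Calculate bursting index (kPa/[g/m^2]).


Formula: Bursting Index = Bursting Strength / Fabric GSM
BI = 319 kPa / 105 g/m^2
BI = 3.038 kPa/(g/m^2)

3.038 kPa/(g/m^2)


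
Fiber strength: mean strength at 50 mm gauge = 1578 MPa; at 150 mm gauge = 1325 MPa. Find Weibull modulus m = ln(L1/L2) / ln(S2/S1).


Formula: m = ln(L1/L2) / ln(S2/S1)
Step 1: ln(L1/L2) = ln(50/150) = -1.09861
Step 2: S2/S1 = 1325/1578 = 0.83967
Step 3: ln(S2/S1) = ln(0.83967) = -0.17475
Step 4: m = -1.09861 / -0.17475 = 6.29

6.29 (Weibull m)


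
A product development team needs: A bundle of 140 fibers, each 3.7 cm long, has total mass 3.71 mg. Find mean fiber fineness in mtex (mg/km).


Formula: fineness (mtex) = mass (mg) / total length (km) = (mass_mg / total_length_m) * 1000
Step 1: Convert fiber length: 3.7 cm = 0.037 m
Step 2: Total fiber length = 140 * 0.037 = 5.18 m
Step 3: Linear density = 3.71 mg / 5.18 m = 0.7162 mg/m
Step 4: fineness = 0.7162 * 1000 = 716.2 mtex

716.2 mtex


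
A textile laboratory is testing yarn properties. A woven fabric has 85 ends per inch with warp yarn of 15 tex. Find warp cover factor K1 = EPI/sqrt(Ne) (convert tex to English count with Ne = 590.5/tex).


Formula: K1 = EPI / sqrt(Ne), with Ne = 590.5 / tex_warp
Step 1: Ne = 590.5 / 15 = 39.367
Step 2: sqrt(Ne) = sqrt(39.367) = 6.2743
Step 3: K1 = 85 / 6.2743 = 13.5

13.5


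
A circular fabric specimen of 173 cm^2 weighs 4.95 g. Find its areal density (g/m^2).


Formula: GSM = mass_g / area_m2
Step 1: Convert area: 173 cm^2 = 173 / 10000 = 0.0173 m^2
Step 2: GSM = 4.95 g / 0.0173 m^2 = 286.1 g/m^2

286.1 g/m^2


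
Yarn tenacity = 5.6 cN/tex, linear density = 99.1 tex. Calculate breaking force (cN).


Formula: Breaking force = Tenacity * Linear density
F = 5.6 cN/tex * 99.1 tex
F = 554.96 cN

554.96 cN


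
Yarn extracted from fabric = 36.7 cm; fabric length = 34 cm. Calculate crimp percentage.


Formula: Crimp% = ((L_yarn - L_fabric) / L_fabric) * 100
Step 1: Extension = 36.7 - 34 = 2.7 cm
Step 2: Crimp% = (2.7 / 34) * 100
Step 3: Crimp% = 0.079412 * 100 = 7.9412% ≈ 7.9%

7.9%


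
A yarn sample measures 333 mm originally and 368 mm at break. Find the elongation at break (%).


Formula: Elongation (%) = ((L_break - L0) / L0) * 100
Step 1: Extension = 368 - 333 = 35 mm
Step 2: Elongation = (35 / 333) * 100
Step 3: Elongation = 0.105105 * 100 = 10.5105% ≈ 10.5%

10.5%


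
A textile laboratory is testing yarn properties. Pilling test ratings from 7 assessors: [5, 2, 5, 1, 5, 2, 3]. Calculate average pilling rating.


Formula: Mean = sum / count
Sum = 5 + 2 + 5 + 1 + 5 + 2 + 3 = 23
Mean = 23 / 7 = 3.3

3.3


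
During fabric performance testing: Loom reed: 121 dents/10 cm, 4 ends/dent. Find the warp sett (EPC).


Formula: EPC = (dents per 10 cm * ends per dent) / 10
Step 1: Total ends per 10 cm = 121 * 4 = 484
Step 2: EPC = 484 / 10 = 48.4 ends/cm

48.4 ends/cm


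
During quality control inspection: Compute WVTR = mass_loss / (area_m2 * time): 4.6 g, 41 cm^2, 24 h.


Formula: WVTR = mass_loss / (area * time)
Step 1: Convert area: 41 cm^2 = 0.0041 m^2
Step 2: WVTR = 4.6 g / (0.0041 m^2 * 24 h)
Step 3: WVTR = 4.6 / 0.0984 = 46.7 g/m^2/h

46.7 g/m^2/h


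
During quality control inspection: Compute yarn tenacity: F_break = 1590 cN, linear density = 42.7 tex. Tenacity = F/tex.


Formula: Tenacity = Breaking force / Linear density
Tenacity = 1590 cN / 42.7 tex
Tenacity = 37.24 cN/tex

37.24 cN/tex


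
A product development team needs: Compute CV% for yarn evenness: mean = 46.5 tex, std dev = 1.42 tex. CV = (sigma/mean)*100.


Formula: CV% = (standard deviation / mean) * 100
Step 1: Ratio = 1.42 / 46.5 = 0.030538
Step 2: CV% = 0.030538 * 100 = 3.0538% ≈ 3.1%

3.1%


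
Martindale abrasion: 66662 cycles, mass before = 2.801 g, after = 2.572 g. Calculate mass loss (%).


Formula: Mass loss% = ((m_before - m_after) / m_before) * 100
Step 1: Mass loss = 2.801 - 2.572 = 0.229 g
Step 2: Ratio = 0.229 / 2.801 = 0.0817565
Step 3: Mass loss% = 0.0817565 * 100 = 8.17565% ≈ 8.18%

8.18%


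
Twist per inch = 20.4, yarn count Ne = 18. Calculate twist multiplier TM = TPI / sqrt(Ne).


Formula: TM = TPI / sqrt(Ne)
Step 1: sqrt(Ne) = sqrt(18) = 4.2426
Step 2: TM = 20.4 / 4.2426 = 4.81

4.81 TM


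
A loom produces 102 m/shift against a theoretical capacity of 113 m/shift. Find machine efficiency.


Formula: Efficiency% = (Actual output / Theoretical output) * 100
Efficiency% = (102 / 113) * 100
Efficiency% = 0.902655 * 100 = 90.2655% ≈ 90.3%

90.3%


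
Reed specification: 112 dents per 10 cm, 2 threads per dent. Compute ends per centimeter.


Formula: EPC = (dents per 10 cm * ends per dent) / 10
Step 1: Total ends per 10 cm = 112 * 2 = 224
Step 2: EPC = 224 / 10 = 22.4 ends/cm

22.4 ends/cm


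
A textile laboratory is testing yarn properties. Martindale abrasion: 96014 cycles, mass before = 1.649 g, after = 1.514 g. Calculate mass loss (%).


Formula: Mass loss% = ((m_before - m_after) / m_before) * 100
Step 1: Mass loss = 1.649 - 1.514 = 0.135 g
Step 2: Ratio = 0.135 / 1.649 = 0.0818678
Step 3: Mass loss% = 0.0818678 * 100 = 8.18678% ≈ 8.19%

8.19%


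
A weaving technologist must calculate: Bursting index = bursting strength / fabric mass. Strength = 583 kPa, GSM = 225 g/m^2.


Formula: Bursting Index = Bursting Strength / Fabric GSM
BI = 583 kPa / 225 g/m^2
BI = 2.591 kPa/(g/m^2)

2.591 kPa/(g/m^2)


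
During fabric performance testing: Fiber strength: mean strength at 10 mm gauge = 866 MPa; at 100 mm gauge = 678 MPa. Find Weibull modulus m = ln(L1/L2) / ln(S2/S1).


Formula: m = ln(L1/L2) / ln(S2/S1)
Step 1: ln(L1/L2) = ln(10/100) = -2.30259
Step 2: S2/S1 = 678/866 = 0.78291
Step 3: ln(S2/S1) = ln(0.78291) = -0.24474
Step 4: m = -2.30259 / -0.24474 = 9.41

9.41 (Weibull m)


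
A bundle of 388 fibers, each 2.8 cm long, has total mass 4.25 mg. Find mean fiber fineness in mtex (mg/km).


Formula: fineness (mtex) = mass (mg) / total length (km) = (mass_mg / total_length_m) * 1000
Step 1: Convert fiber length: 2.8 cm = 0.028 m
Step 2: Total fiber length = 388 * 0.028 = 10.864 m
Step 3: Linear density = 4.25 mg / 10.864 m = 0.3912 mg/m
Step 4: fineness = 0.3912 * 1000 = 391.2 mtex

391.2 mtex


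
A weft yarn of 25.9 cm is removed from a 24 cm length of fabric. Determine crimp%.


Formula: Crimp% = ((L_yarn - L_fabric) / L_fabric) * 100
Step 1: Extension = 25.9 - 24 = 1.9 cm
Step 2: Crimp% = (1.9 / 24) * 100
Step 3: Crimp% = 0.079167 * 100 = 7.9167% ≈ 7.9%

7.9%


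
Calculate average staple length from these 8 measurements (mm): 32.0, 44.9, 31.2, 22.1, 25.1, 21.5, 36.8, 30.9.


Formula: Mean = sum of lengths / count
Sum = 32.0 + 44.9 + 31.2 + 22.1 + 25.1 + 21.5 + 36.8 + 30.9
Sum = 244.5 mm
Mean = 244.5 / 8 = 30.56 mm

30.56 mm


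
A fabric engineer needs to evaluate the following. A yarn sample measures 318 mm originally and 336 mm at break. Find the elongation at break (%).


Formula: Elongation (%) = ((L_break - L0) / L0) * 100
Step 1: Extension = 336 - 318 = 18 mm
Step 2: Elongation = (18 / 318) * 100
Step 3: Elongation = 0.056604 * 100 = 5.6604% ≈ 5.7%

5.7%


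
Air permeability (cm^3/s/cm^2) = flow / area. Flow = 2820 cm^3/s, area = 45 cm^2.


Formula: Air Permeability = Airflow / Test Area
AP = 2820 cm^3/s / 45 cm^2
AP = 62.7 cm^3/s/cm^2

62.7 cm^3/s/cm^2


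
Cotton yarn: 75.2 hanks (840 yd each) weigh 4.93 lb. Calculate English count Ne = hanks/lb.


Formula: Ne = hanks / mass_lb
Substituting: Ne = 75.2 / 4.93
Ne = 15.3

15.3 Ne


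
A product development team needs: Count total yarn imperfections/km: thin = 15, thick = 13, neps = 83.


Formula: Total = thin places + thick places + neps
Total = 15 + 13 + 83
Total = 111 imperfections/km

111 imperfections/km


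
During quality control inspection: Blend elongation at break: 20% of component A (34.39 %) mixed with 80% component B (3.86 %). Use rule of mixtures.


Formula: Blend property = (fraction_A * property_A) + (fraction_B * property_B)
Step 1: Contribution A = 20/100 * 34.39 % = 6.878 %
Step 2: Contribution B = 80/100 * 3.86 % = 3.088 %
Step 3: Blend elongation at break = 6.878 + 3.088 = 9.966 %

9.966 %


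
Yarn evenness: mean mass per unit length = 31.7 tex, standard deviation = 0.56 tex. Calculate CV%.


Formula: CV% = (standard deviation / mean) * 100
Step 1: Ratio = 0.56 / 31.7 = 0.017666
Step 2: CV% = 0.017666 * 100 = 1.7666% ≈ 1.8%

1.8%


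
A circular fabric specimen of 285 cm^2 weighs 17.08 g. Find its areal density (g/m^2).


Formula: GSM = mass_g / area_m2
Step 1: Convert area: 285 cm^2 = 285 / 10000 = 0.0285 m^2
Step 2: GSM = 17.08 g / 0.0285 m^2 = 599.3 g/m^2

599.3 g/m^2


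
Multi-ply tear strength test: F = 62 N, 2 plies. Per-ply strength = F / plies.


Formula: Per-ply strength = Total force / Number of plies
Per-ply = 62 N / 2
Per-ply = 31 N

31 N


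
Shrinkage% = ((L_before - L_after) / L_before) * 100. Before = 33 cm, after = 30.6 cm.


Formula: Shrinkage% = ((L_before - L_after) / L_before) * 100
Step 1: Shrinkage = 33 - 30.6 = 2.4 cm
Step 2: Shrinkage% = (2.4 / 33) * 100
Step 3: Shrinkage% = 0.072727 * 100 = 7.2727% ≈ 7.3%

7.3%


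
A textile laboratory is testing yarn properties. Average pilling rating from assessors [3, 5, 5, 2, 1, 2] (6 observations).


Formula: Mean = sum / count
Sum = 3 + 5 + 5 + 2 + 1 + 2 = 18
Mean = 18 / 6 = 3.0

3.0


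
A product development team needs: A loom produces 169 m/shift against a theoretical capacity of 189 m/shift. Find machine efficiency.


Formula: Efficiency% = (Actual output / Theoretical output) * 100
Efficiency% = (169 / 189) * 100
Efficiency% = 0.89418 * 100 = 89.418% ≈ 89.4%

89.4%


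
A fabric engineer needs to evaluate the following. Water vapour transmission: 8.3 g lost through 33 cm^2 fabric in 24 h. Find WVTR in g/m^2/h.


Formula: WVTR = mass_loss / (area * time)
Step 1: Convert area: 33 cm^2 = 0.0033 m^2
Step 2: WVTR = 8.3 g / (0.0033 m^2 * 24 h)
Step 3: WVTR = 8.3 / 0.0792 = 104.8 g/m^2/h

104.8 g/m^2/h


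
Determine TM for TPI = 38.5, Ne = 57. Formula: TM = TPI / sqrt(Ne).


Formula: TM = TPI / sqrt(Ne)
Step 1: sqrt(Ne) = sqrt(57) = 7.5498
Step 2: TM = 38.5 / 7.5498 = 5.10

5.10 TM


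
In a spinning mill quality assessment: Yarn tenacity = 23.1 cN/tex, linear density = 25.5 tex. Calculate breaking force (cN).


Formula: Breaking force = Tenacity * Linear density
F = 23.1 cN/tex * 25.5 tex
F = 589.05 cN

589.05 cN


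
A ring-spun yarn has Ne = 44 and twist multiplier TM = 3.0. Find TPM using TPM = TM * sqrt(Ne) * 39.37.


Formula: TPM = TM * sqrt(Ne) * 39.37
Step 1: sqrt(Ne) = sqrt(44) = 6.6332
Step 2: TM * sqrt(Ne) = 3.0 * 6.6332 = 19.8996
Step 3: TPM = 19.8996 * 39.37 = 783 twists/m

783 twists/m


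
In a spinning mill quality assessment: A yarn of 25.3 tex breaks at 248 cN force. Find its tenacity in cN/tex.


Formula: Tenacity = Breaking force / Linear density
Tenacity = 248 cN / 25.3 tex
Tenacity = 9.80 cN/tex

9.80 cN/tex
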